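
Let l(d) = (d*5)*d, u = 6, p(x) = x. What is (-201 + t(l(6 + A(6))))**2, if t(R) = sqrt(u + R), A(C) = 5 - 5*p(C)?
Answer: (201 - sqrt(1811))**2 ≈ 25105.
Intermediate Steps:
A(C) = 5 - 5*C
l(d) = 5*d**2 (l(d) = (5*d)*d = 5*d**2)
t(R) = sqrt(6 + R)
(-201 + t(l(6 + A(6))))**2 = (-201 + sqrt(6 + 5*(6 + (5 - 5*6))**2))**2 = (-201 + sqrt(6 + 5*(6 + (5 - 30))**2))**2 = (-201 + sqrt(6 + 5*(6 - 25)**2))**2 = (-201 + sqrt(6 + 5*(-19)**2))**2 = (-201 + sqrt(6 + 5*361))**2 = (-201 + sqrt(6 + 1805))**2 = (-201 + sqrt(1811))**2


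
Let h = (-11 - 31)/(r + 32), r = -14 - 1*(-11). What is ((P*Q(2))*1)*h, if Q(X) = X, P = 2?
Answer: -168/29 ≈ -5.7931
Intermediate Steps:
r = -3 (r = -14 + 11 = -3)
h = -42/29 (h = (-11 - 31)/(-3 + 32) = -42/29 ≈ -1.4483)
((P*Q(2))*1)*h = ((2*2)*1)*(-42/29) = (4*1)*(-42/29) = 4*(-42/29) = -168/29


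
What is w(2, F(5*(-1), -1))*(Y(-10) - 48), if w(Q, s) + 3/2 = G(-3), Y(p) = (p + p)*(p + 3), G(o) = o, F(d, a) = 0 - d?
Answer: -414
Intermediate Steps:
F(d, a) = -d
Y(p) = 2*p*(3 + p) (Y(p) = (2*p)*(3 + p) = 2*p*(3 + p))
w(Q, s) = -9/2 (w(Q, s) = -3/2 - 3 = -9/2)
w(2, F(5*(-1), -1))*(Y(-10) - 48) = -9*(2*(-10)*(3 - 10) - 48)/2 = -9*(2*(-10)*(-7) - 48)/2 = -9*(140 - 48)/2 = -9/2*92 = -414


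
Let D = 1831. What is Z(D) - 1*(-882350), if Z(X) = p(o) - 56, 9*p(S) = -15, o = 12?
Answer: 2646877/3 ≈ 8.8229e+5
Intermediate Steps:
p(S) = -5/3 (p(S) = (⅑)*(-15) = -5/3)
Z(X) = -173/3 (Z(X) = -5/3 - 56 = -173/3)
Z(D) - 1*(-882350) = -173/3 - 1*(-882350) = -173/3 + 882350 = 2646877/3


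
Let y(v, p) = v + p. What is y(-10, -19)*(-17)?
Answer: 493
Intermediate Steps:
y(v, p) = p + v
y(-10, -19)*(-17) = (-19 - 10)*(-17) = -29*(-17) = 493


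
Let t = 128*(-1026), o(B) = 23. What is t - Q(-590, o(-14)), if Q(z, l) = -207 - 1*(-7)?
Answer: -131128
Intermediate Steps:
t = -131328
Q(z, l) = -200 (Q(z, l) = -207 + 7 = -200)
t - Q(-590, o(-14)) = -131328 - 1*(-200) = -131328 + 200 = -131128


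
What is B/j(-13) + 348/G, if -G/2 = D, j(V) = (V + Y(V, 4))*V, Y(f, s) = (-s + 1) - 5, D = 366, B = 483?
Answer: 1026/793 ≈ 1.2938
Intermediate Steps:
Y(f, s) = -4 - s (Y(f, s) = (1 - s) - 5 = -4 - s)
j(V) = V*(-8 + V) (j(V) = (V + (-4 - 1*4))*V = (V + (-4 - 4))*V = (V - 8)*V = (-8 + V)*V = V*(-8 + V))
G = -732 (G = -2*366 = -732)
B/j(-13) + 348/G = 483/((-13*(-8 - 13))) + 348/(-732) = 483/((-13*(-21))) + 348*(-1/732) = 483/273 - 29/61 = 483*(1/273) - 29/61 = 23/13 - 29/61 = 1026/793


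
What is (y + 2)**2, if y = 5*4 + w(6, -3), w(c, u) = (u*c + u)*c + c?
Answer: 9604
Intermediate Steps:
w(c, u) = c + c*(u + c*u) (w(c, u) = (c*u + u)*c + c = (u + c*u)*c + c = c*(u + c*u) + c = c + c*(u + c*u))
y = -100 (y = 5*4 + 6*(1 - 3 + 6*(-3)) = 20 + 6*(1 - 3 - 18) = 20 + 6*(-20) = 20 - 120 = -100)
(y + 2)**2 = (-100 + 2)**2 = (-98)**2 = 9604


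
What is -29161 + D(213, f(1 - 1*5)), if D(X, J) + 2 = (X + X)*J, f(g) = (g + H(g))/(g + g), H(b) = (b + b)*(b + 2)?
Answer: -29802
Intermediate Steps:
H(b) = 2*b*(2 + b) (H(b) = (2*b)*(2 + b) = 2*b*(2 + b))
f(g) = (g + 2*g*(2 + g))/(2*g) (f(g) = (g + 2*g*(2 + g))/(g + g) = (g + 2*g*(2 + g))/((2*g)) = (g + 2*g*(2 + g))*(1/(2*g)) = (g + 2*g*(2 + g))/(2*g))
D(X, J) = -2 + 2*J*X (D(X, J) = -2 + (X + X)*J = -2 + (2*X)*J = -2 + 2*J*X)
-29161 + D(213, f(1 - 1*5)) = -29161 + (-2 + 2*(5/2 + (1 - 1*5))*213) = -29161 + (-2 + 2*(5/2 + (1 - 5))*213) = -29161 + (-2 + 2*(5/2 - 4)*213) = -29161 + (-2 + 2*(-3/2)*213) = -29161 + (-2 - 639) = -29161 - 641 = -29802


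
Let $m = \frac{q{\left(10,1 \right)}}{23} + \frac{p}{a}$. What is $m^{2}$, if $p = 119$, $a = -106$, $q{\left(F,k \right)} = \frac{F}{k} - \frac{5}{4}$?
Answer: $\frac{13097161}{23775376} \approx 0.55087$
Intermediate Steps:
$q{\left(F,k \right)} = - \frac{5}{4} + \frac{F}{k}$ ($q{\left(F,k \right)} = \frac{F}{k} - \frac{5}{4} = - \frac{5}{4} + \frac{F}{k}$)
$m = - \frac{3619}{4876}$ ($m = \frac{- \frac{5}{4} + \frac{10}{1}}{23} + \frac{119}{-106} = \left(- \frac{5}{4} + 10 \cdot 1\right) \frac{1}{23} + 119 \left(- \frac{1}{106}\right) = \left(- \frac{5}{4} + 10\right) \frac{1}{23} - \frac{119}{106} = \frac{35}{4} \cdot \frac{1}{23} - \frac{119}{106} = \frac{35}{92} - \frac{119}{106} = - \frac{3619}{4876} \approx -0.74221$)
$m^{2} = \left(- \frac{3619}{4876}\right)^{2} = \frac{13097161}{23775376}$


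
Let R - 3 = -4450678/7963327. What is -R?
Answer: -19439303/7963327 ≈ -2.4411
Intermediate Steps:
R = 19439303/7963327 (R = 3 - 4450678/7963327 = 19439303/7963327 ≈ 2.4411)
-R = -1*19439303/7963327 = -19439303/7963327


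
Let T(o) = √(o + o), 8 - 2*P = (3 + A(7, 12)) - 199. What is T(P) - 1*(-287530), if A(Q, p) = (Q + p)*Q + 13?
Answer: 287530 + √58 ≈ 2.8754e+5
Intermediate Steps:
A(Q, p) = 13 + Q*(Q + p) (A(Q, p) = Q*(Q + p) + 13 = 13 + Q*(Q + p))
P = 29 (P = 4 - ((3 + (13 + 7² + 7*12)) - 199)/2 = 4 - ((3 + (13 + 49 + 84)) - 199)/2 = 4 - ((3 + 146) - 199)/2 = 4 - (149 - 199)/2 = 4 - ½*(-50) = 4 + 25 = 29)
T(o) = √2*√o (T(o) = √(2*o) = √2*√o)
T(P) - 1*(-287530) = √2*√29 - 1*(-287530) = √58 + 287530 = 287530 + √58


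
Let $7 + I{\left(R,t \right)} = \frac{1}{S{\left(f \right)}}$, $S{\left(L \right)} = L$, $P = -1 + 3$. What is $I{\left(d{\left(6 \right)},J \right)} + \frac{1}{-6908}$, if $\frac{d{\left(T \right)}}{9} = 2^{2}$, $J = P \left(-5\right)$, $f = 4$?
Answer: $- \frac{23315}{3454} \approx -6.7501$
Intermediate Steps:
$P = 2$
$J = -10$ ($J = 2 \left(-5\right) = -10$)
$d{\left(T \right)} = 36$ ($d{\left(T \right)} = 9 \cdot 2^{2} = 9 \cdot 4 = 36$)
$I{\left(R,t \right)} = - \frac{27}{4}$ ($I{\left(R,t \right)} = -7 + \frac{1}{4} = - \frac{27}{4}$)
$I{\left(d{\left(6 \right)},J \right)} + \frac{1}{-6908} = - \frac{27}{4} + \frac{1}{-6908} = - \frac{27}{4} - \frac{1}{6908} = - \frac{23315}{3454}$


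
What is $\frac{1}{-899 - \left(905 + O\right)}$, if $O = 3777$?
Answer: $- \frac{1}{5581} \approx -0.00017918$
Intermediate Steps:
$\frac{1}{-899 - \left(905 + O\right)} = \frac{1}{-899 - 4682} = \frac{1}{-5581} = - \frac{1}{5581}$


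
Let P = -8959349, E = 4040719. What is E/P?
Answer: -4040719/8959349 ≈ -0.45101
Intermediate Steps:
E/P = 4040719/(-8959349) = 4040719*(-1/8959349) = -4040719/8959349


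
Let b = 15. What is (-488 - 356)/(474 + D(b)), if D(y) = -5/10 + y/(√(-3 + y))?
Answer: -799268/448367 + 4220*√3/448367 ≈ -1.7663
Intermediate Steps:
D(y) = -½ + y/√(-3 + y) (D(y) = -5*⅒ + y/√(-3 + y) = -½ + y/√(-3 + y))
(-488 - 356)/(474 + D(b)) = (-488 - 356)/(474 + (-½ + 15/√(-3 + 15))) = -844/(474 + (-½ + 15/√12)) = -844/(474 + (-½ + 15*(√3/6))) = -844/(474 + (-½ + 5*√3/2)) = -844/(947/2 + 5*√3/2)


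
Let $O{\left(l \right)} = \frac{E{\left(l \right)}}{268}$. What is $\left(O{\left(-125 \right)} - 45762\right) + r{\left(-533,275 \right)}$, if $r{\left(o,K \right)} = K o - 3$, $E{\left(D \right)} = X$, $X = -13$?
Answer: $- \frac{51547133}{268} \approx -1.9234 \cdot 10^{5}$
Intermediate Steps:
$E{\left(D \right)} = -13$
$r{\left(o,K \right)} = -3 + K o$
$O{\left(l \right)} = - \frac{13}{268}$
$\left(O{\left(-125 \right)} - 45762\right) + r{\left(-533,275 \right)} = \left(- \frac{13}{268} - 45762\right) + \left(-3 + 275 \left(-533\right)\right) = - \frac{12264229}{268} - 146578 = - \frac{51547133}{268}$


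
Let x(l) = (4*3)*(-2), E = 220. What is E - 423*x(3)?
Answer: 10372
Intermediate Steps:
x(l) = -24 (x(l) = 12*(-2) = -24)
E - 423*x(3) = 220 - 423*(-24) = 220 + 10152 = 10372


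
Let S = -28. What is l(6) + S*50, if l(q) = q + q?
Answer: -1388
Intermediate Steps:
l(q) = 2*q
l(6) + S*50 = 2*6 - 28*50 = 12 - 1400 = -1388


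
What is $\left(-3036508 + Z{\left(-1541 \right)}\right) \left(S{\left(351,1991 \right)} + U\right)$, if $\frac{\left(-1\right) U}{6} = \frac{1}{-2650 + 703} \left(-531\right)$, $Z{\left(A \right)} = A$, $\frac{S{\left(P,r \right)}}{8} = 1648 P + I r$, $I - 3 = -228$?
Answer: $- \frac{34881681626694}{11} \approx -3.1711 \cdot 10^{12}$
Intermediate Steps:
$I = -225$ ($I = 3 - 228 = -225$)
$S{\left(P,r \right)} = - 1800 r + 13184 P$ ($S{\left(P,r \right)} = 8 \left(1648 P - 225 r\right) = 8 \left(- 225 r + 1648 P\right) = - 1800 r + 13184 P$)
$U = - \frac{18}{11}$ ($U = - 6 \frac{1}{-2650 + 703} \left(-531\right) = - 6 \frac{1}{-1947} \left(-531\right) = - 6 \left(\left(- \frac{1}{1947}\right) \left(-531\right)\right) = \left(-6\right) \frac{3}{11} = - \frac{18}{11} \approx -1.6364$)
$\left(-3036508 + Z{\left(-1541 \right)}\right) \left(S{\left(351,1991 \right)} + U\right) = \left(-3036508 - 1541\right) \left(\left(\left(-1800\right) 1991 + 13184 \cdot 351\right) - \frac{18}{11}\right) = - 3038049 \left(\left(-3583800 + 4627584\right) - \frac{18}{11}\right) = - 3038049 \left(1043784 - \frac{18}{11}\right) = \left(-3038049\right) \frac{11481606}{11} = - \frac{34881681626694}{11}$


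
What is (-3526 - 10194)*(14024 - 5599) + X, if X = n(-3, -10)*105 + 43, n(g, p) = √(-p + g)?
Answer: -115590957 + 105*√7 ≈ -1.1559e+8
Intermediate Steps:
n(g, p) = √(g - p)
X = 43 + 105*√7 (X = √(-3 - 1*(-10))*105 + 43 = √(-3 + 10)*105 + 43 = √7*105 + 43 = 105*√7 + 43 = 43 + 105*√7 ≈ 320.80)
(-3526 - 10194)*(14024 - 5599) + X = (-3526 - 10194)*(14024 - 5599) + (43 + 105*√7) = -13720*8425 + (43 + 105*√7) = -115591000 + (43 + 105*√7) = -115590957 + 105*√7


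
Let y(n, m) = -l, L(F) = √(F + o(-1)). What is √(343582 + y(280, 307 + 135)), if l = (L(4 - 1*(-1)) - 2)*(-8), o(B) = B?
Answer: √343582 ≈ 586.16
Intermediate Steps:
L(F) = √(-1 + F) (L(F) = √(F - 1) = √(-1 + F))
l = 0 (l = (√(-1 + (4 - 1*(-1))) - 2)*(-8) = (√(-1 + (4 + 1)) - 2)*(-8) = (√(-1 + 5) - 2)*(-8) = (√4 - 2)*(-8) = (2 - 2)*(-8) = 0*(-8) = 0)
y(n, m) = 0 (y(n, m) = -1*0 = 0)
√(343582 + y(280, 307 + 135)) = √(343582 + 0) = √343582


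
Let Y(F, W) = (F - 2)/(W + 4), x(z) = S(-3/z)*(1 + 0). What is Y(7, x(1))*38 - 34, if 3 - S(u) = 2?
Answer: 4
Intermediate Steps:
S(u) = 1 (S(u) = 3 - 1*2 = 3 - 2 = 1)
x(z) = 1 (x(z) = 1*(1 + 0) = 1*1 = 1)
Y(F, W) = (-2 + F)/(4 + W)
Y(7, x(1))*38 - 34 = ((-2 + 7)/(4 + 1))*38 - 34 = (5/5)*38 - 34 = ((⅕)*5)*38 - 34 = 1*38 - 34 = 38 - 34 = 4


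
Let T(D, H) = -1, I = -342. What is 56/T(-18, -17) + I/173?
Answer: -10030/173 ≈ -57.977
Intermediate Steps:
56/T(-18, -17) + I/173 = 56/(-1) - 342/173 = 56*(-1) - 342*1/173 = -56 - 342/173 = -10030/173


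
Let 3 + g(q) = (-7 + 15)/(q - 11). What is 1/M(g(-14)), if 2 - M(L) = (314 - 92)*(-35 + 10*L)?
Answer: 5/75712 ≈ 6.6040e-5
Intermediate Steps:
g(q) = -3 + 8/(-11 + q) (g(q) = -3 + (-7 + 15)/(q - 11) = -3 + 8/(-11 + q))
M(L) = 7772 - 2220*L (M(L) = 2 - (314 - 92)*(-35 + 10*L) = 2 - 222*(-35 + 10*L) = 2 - (-7770 + 2220*L) = 2 + (7770 - 2220*L) = 7772 - 2220*L)
1/M(g(-14)) = 1/(7772 - 2220*(41 - 3*(-14))/(-11 - 14)) = 1/(7772 - 2220*(41 + 42)/(-25)) = 1/(7772 - (-444)*83/5) = 1/(7772 - 2220*(-83/25)) = 1/(7772 + 36852/5) = 1/(75712/5) = 5/75712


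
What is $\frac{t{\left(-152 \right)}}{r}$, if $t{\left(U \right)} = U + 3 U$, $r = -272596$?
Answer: $\frac{152}{68149} \approx 0.0022304$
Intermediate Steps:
$t{\left(U \right)} = 4 U$
$\frac{t{\left(-152 \right)}}{r} = \frac{4 \left(-152\right)}{-272596} = \left(-608\right) \left(- \frac{1}{272596}\right) = \frac{152}{68149}$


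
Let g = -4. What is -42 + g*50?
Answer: -242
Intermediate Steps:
-42 + g*50 = -42 - 4*50 = -42 - 200 = -242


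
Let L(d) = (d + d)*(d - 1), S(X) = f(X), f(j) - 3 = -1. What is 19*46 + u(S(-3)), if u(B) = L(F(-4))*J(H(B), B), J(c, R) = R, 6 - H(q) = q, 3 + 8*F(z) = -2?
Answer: 14049/16 ≈ 878.06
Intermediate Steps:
f(j) = 2 (f(j) = 3 - 1 = 2)
S(X) = 2
F(z) = -5/8 (F(z) = -3/8 + (⅛)*(-2) = -3/8 - ¼ = -5/8)
H(q) = 6 - q
L(d) = 2*d*(-1 + d) (L(d) = (2*d)*(-1 + d) = 2*d*(-1 + d))
u(B) = 65*B/32 (u(B) = (2*(-5/8)*(-1 - 5/8))*B = (2*(-5/8)*(-13/8))*B = 65*B/32)
19*46 + u(S(-3)) = 19*46 + (65/32)*2 = 874 + 65/16 = 14049/16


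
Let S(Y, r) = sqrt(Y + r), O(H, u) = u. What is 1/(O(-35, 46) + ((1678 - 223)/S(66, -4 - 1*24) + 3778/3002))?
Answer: -14196458/16064743935 + 11502163*sqrt(38)/16064743935 ≈ 0.0035299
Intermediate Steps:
1/(O(-35, 46) + ((1678 - 223)/S(66, -4 - 1*24) + 3778/3002)) = 1/(46 + ((1678 - 223)/(sqrt(66 + (-4 - 1*24))) + 3778/3002)) = 1/(46 + (1455/(sqrt(66 + (-4 - 24))) + 3778*(1/3002))) = 1/(46 + (1455/(sqrt(66 - 28)) + 1889/1501)) = 1/(46 + (1455/(sqrt(38)) + 1889/1501)) = 1/(46 + (1455*(sqrt(38)/38) + 1889/1501)) = 1/(46 + (1455*sqrt(38)/38 + 1889/1501)) = 1/(46 + (1889/1501 + 1455*sqrt(38)/38)) = 1/(70935/1501 + 1455*sqrt(38)/38)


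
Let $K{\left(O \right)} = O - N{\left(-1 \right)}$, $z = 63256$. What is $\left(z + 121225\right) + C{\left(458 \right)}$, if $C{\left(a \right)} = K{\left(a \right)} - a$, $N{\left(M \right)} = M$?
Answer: $184482$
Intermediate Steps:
$K{\left(O \right)} = 1 + O$ ($K{\left(O \right)} = O - -1 = O + 1 = 1 + O$)
$C{\left(a \right)} = 1$ ($C{\left(a \right)} = \left(1 + a\right) - a = 1$)
$\left(z + 121225\right) + C{\left(458 \right)} = \left(63256 + 121225\right) + 1 = 184481 + 1 = 184482$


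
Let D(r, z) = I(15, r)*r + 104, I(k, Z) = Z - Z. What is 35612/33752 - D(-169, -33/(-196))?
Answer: -868649/8438 ≈ -102.94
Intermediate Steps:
I(k, Z) = 0
D(r, z) = 104 (D(r, z) = 0*r + 104 = 0 + 104 = 104)
35612/33752 - D(-169, -33/(-196)) = 35612/33752 - 1*104 = 35612*(1/33752) - 104 = 8903/8438 - 104 = -868649/8438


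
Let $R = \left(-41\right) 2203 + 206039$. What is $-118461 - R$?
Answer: $-234177$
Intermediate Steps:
$R = 115716$ ($R = -90323 + 206039 = 115716$)
$-118461 - R = -118461 - 115716 = -234177$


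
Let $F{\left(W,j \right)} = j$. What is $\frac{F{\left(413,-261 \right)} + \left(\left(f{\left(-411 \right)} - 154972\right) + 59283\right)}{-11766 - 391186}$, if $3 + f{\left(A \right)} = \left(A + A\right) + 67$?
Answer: $\frac{24177}{100738} \approx 0.24$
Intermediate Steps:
$f{\left(A \right)} = 64 + 2 A$ ($f{\left(A \right)} = -3 + \left(\left(A + A\right) + 67\right) = -3 + \left(2 A + 67\right) = -3 + \left(67 + 2 A\right) = 64 + 2 A$)
$\frac{F{\left(413,-261 \right)} + \left(\left(f{\left(-411 \right)} - 154972\right) + 59283\right)}{-11766 - 391186} = \frac{-261 + \left(\left(\left(64 + 2 \left(-411\right)\right) - 154972\right) + 59283\right)}{-11766 - 391186} = \frac{-261 + \left(\left(\left(64 - 822\right) - 154972\right) + 59283\right)}{-402952} = \left(-261 + \left(\left(-758 - 154972\right) + 59283\right)\right) \left(- \frac{1}{402952}\right) = \left(-261 + \left(-155730 + 59283\right)\right) \left(- \frac{1}{402952}\right) = \left(-261 - 96447\right) \left(- \frac{1}{402952}\right) = \left(-96708\right) \left(- \frac{1}{402952}\right) = \frac{24177}{100738}$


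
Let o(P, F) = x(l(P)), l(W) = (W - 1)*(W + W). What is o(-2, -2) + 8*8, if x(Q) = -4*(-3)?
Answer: 76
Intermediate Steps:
l(W) = 2*W*(-1 + W) (l(W) = (-1 + W)*(2*W) = 2*W*(-1 + W))
x(Q) = 12
o(P, F) = 12
o(-2, -2) + 8*8 = 12 + 8*8 = 12 + 64 = 76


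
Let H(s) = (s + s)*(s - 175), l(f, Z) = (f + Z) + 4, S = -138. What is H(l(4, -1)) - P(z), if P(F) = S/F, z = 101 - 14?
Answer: -68162/29 ≈ -2350.4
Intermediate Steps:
l(f, Z) = 4 + Z + f (l(f, Z) = (Z + f) + 4 = 4 + Z + f)
z = 87
H(s) = 2*s*(-175 + s) (H(s) = (2*s)*(-175 + s) = 2*s*(-175 + s))
P(F) = -138/F
H(l(4, -1)) - P(z) = 2*(4 - 1 + 4)*(-175 + (4 - 1 + 4)) - (-138)/87 = 2*7*(-175 + 7) - (-138)/87 = 2*7*(-168) - 1*(-46/29) = -2352 + 46/29 = -68162/29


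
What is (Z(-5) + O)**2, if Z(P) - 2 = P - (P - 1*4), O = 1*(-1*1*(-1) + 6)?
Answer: 169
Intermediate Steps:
O = 7 (O = 1*(-1*(-1) + 6) = 1*(1 + 6) = 1*7 = 7)
Z(P) = 6 (Z(P) = 2 + (P - (P - 1*4)) = 2 + (P - (P - 4)) = 2 + (P - (-4 + P)) = 2 + (P + (4 - P)) = 2 + 4 = 6)
(Z(-5) + O)**2 = (6 + 7)**2 = 13**2 = 169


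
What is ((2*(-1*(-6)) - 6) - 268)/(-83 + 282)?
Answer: -262/199 ≈ -1.3166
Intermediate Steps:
((2*(-1*(-6)) - 6) - 268)/(-83 + 282) = ((2*6 - 6) - 268)/199 = ((12 - 6) - 268)*(1/199) = (6 - 268)*(1/199) = -262*1/199 = -262/199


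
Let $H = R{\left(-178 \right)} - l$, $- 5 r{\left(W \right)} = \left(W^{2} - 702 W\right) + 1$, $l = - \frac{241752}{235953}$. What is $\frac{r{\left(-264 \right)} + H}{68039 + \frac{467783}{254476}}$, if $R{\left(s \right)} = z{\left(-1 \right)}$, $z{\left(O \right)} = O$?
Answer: $- \frac{1020853967733272}{1361823216051897} \approx -0.74962$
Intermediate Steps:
$l = - \frac{80584}{78651}$ ($l = \left(-241752\right) \frac{1}{235953} = - \frac{80584}{78651} \approx -1.0246$)
$R{\left(s \right)} = -1$
$r{\left(W \right)} = - \frac{1}{5} - \frac{W^{2}}{5} + \frac{702 W}{5}$ ($r{\left(W \right)} = - \frac{\left(W^{2} - 702 W\right) + 1}{5} = - \frac{1 + W^{2} - 702 W}{5} = - \frac{1}{5} - \frac{W^{2}}{5} + \frac{702 W}{5}$)
$H = \frac{1933}{78651}$ ($H = -1 - - \frac{80584}{78651} = -1 + \frac{80584}{78651} = \frac{1933}{78651} \approx 0.024577$)
$\frac{r{\left(-264 \right)} + H}{68039 + \frac{467783}{254476}} = \frac{\left(- \frac{1}{5} - \frac{\left(-264\right)^{2}}{5} + \frac{702}{5} \left(-264\right)\right) + \frac{1933}{78651}}{68039 + \frac{467783}{254476}} = \frac{\left(- \frac{1}{5} - \frac{69696}{5} - \frac{185328}{5}\right) + \frac{1933}{78651}}{68039 + 467783 \cdot \frac{1}{254476}} = \frac{\left(- \frac{1}{5} - \frac{69696}{5} - \frac{185328}{5}\right) + \frac{1933}{78651}}{68039 + \frac{467783}{254476}} = \frac{-51005 + \frac{1933}{78651}}{\frac{17314760347}{254476}} = \left(- \frac{4011592322}{78651}\right) \frac{254476}{17314760347} = - \frac{1020853967733272}{1361823216051897}$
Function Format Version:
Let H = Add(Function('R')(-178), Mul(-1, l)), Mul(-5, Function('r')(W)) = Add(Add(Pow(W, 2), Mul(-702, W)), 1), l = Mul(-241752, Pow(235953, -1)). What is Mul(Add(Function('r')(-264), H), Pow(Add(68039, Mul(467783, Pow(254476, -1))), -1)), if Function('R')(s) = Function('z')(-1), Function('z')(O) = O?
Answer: Rational(-1020853967733272, 1361823216051897) ≈ -0.74962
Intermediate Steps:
l = Rational(-80584, 78651) (l = Mul(-241752, Rational(1, 235953)) = Rational(-80584, 78651) ≈ -1.0246)
Function('R')(s) = -1
Function('r')(W) = Add(Rational(-1, 5), Mul(Rational(-1, 5), Pow(W, 2)), Mul(Rational(702, 5), W)) (Function('r')(W) = Mul(Rational(-1, 5), Add(Add(Pow(W, 2), Mul(-702, W)), 1)) = Mul(Rational(-1, 5), Add(1, Pow(W, 2), Mul(-702, W))) = Add(Rational(-1, 5), Mul(Rational(-1, 5), Pow(W, 2)), Mul(Rational(702, 5), W)))
H = Rational(1933, 78651) (H = Add(-1, Mul(-1, Rational(-80584, 78651))) = Add(-1, Rational(80584, 78651)) = Rational(1933, 78651) ≈ 0.024577)
Mul(Add(Function('r')(-264), H), Pow(Add(68039, Mul(467783, Pow(254476, -1))), -1)) = Mul(Add(Add(Rational(-1, 5), Mul(Rational(-1, 5), Pow(-264, 2)), Mul(Rational(702, 5), -264)), Rational(1933, 78651)), Pow(Add(68039, Mul(467783, Pow(254476, -1))), -1)) = Mul(Add(Add(Rational(-1, 5), Mul(Rational(-1, 5), 69696), Rational(-185328, 5)), Rational(1933, 78651)), Pow(Add(68039, Mul(467783, Rational(1, 254476))), -1)) = Mul(Add(Add(Rational(-1, 5), Rational(-69696, 5), Rational(-185328, 5)), Rational(1933, 78651)), Pow(Add(68039, Rational(467783, 254476)), -1)) = Mul(Add(-51005, Rational(1933, 78651)), Pow(Rational(17314760347, 254476), -1)) = Mul(Rational(-4011592322, 78651), Rational(254476, 17314760347)) = Rational(-1020853967733272, 1361823216051897)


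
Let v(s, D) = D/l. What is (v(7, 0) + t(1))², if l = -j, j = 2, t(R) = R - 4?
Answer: 9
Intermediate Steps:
t(R) = -4 + R
l = -2 (l = -1*2 = -2)
v(s, D) = -D/2 (v(s, D) = D/(-2) = D*(-½) = -D/2)
(v(7, 0) + t(1))² = (-½*0 + (-4 + 1))² = (0 - 3)² = (-3)² = 9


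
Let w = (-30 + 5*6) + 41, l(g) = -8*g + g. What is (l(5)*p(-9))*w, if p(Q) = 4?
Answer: -5740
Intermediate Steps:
l(g) = -7*g
w = 41 (w = (-30 + 30) + 41 = 0 + 41 = 41)
(l(5)*p(-9))*w = (-7*5*4)*41 = -35*4*41 = -140*41 = -5740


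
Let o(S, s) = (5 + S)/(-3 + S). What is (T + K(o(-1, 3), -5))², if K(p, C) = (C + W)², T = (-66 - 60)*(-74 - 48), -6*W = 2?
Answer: 19211068816/81 ≈ 2.3717e+8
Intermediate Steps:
o(S, s) = (5 + S)/(-3 + S)
W = -⅓ (W = -⅙*2 = -⅓ ≈ -0.33333)
T = 15372 (T = -126*(-122) = 15372)
K(p, C) = (-⅓ + C)² (K(p, C) = (C - ⅓)² = (-⅓ + C)²)
(T + K(o(-1, 3), -5))² = (15372 + (-1 + 3*(-5))²/9)² = (15372 + (-1 - 15)²/9)² = (15372 + (⅑)*(-16)²)² = (15372 + (⅑)*256)² = (15372 + 256/9)² = (138604/9)² = 19211068816/81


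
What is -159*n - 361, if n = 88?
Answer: -14353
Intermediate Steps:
-159*n - 361 = -159*88 - 361 = -13992 - 361 = -14353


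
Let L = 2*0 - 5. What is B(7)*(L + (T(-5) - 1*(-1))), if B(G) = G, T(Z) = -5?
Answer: -63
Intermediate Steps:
L = -5 (L = 0 - 5 = -5)
B(7)*(L + (T(-5) - 1*(-1))) = 7*(-5 + (-5 - 1*(-1))) = 7*(-5 + (-5 + 1)) = 7*(-5 - 4) = 7*(-9) = -63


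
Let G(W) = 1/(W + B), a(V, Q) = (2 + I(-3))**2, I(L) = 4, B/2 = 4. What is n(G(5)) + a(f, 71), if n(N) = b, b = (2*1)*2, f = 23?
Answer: 40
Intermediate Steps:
B = 8 (B = 2*4 = 8)
a(V, Q) = 36 (a(V, Q) = (2 + 4)**2 = 6**2 = 36)
G(W) = 1/(8 + W) (G(W) = 1/(W + 8) = 1/(8 + W))
b = 4 (b = 2*2 = 4)
n(N) = 4
n(G(5)) + a(f, 71) = 4 + 36 = 40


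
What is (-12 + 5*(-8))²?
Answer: 2704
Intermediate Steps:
(-12 + 5*(-8))² = (-12 - 40)² = (-52)² = 2704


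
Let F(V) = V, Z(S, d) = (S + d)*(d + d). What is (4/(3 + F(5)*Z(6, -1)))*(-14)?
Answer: 56/47 ≈ 1.1915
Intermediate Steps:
Z(S, d) = 2*d*(S + d) (Z(S, d) = (S + d)*(2*d) = 2*d*(S + d))
(4/(3 + F(5)*Z(6, -1)))*(-14) = (4/(3 + 5*(2*(-1)*(6 - 1))))*(-14) = (4/(3 + 5*(2*(-1)*5)))*(-14) = (4/(3 + 5*(-10)))*(-14) = (4/(3 - 50))*(-14) = (4/(-47))*(-14) = (4*(-1/47))*(-14) = -4/47*(-14) = 56/47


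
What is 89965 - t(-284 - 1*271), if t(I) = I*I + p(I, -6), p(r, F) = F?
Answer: -218054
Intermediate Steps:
t(I) = -6 + I² (t(I) = I*I - 6 = I² - 6 = -6 + I²)
89965 - t(-284 - 1*271) = 89965 - (-6 + (-284 - 1*271)²) = 89965 - (-6 + (-284 - 271)²) = 89965 - (-6 + (-555)²) = 89965 - (-6 + 308025) = 89965 - 1*308019 = 89965 - 308019 = -218054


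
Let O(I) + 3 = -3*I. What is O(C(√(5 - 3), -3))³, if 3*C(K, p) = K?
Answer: -(3 + √2)³ ≈ -86.012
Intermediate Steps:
C(K, p) = K/3
O(I) = -3 - 3*I
O(C(√(5 - 3), -3))³ = (-3 - √(5 - 3))³ = (-3 - √2)³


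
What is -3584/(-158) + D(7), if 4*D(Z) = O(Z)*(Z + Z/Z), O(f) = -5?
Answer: 1002/79 ≈ 12.684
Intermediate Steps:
D(Z) = -5/4 - 5*Z/4 (D(Z) = (-5*(Z + Z/Z))/4 = (-5*(Z + 1))/4 = (-5*(1 + Z))/4 = (-5 - 5*Z)/4 = -5/4 - 5*Z/4)
-3584/(-158) + D(7) = -3584/(-158) + (-5/4 - 5/4*7) = -3584*(-1)/158 + (-5/4 - 35/4) = -56*(-32/79) - 10 = 1792/79 - 10 = 1002/79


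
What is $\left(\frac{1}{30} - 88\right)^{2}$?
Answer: $\frac{6964321}{900} \approx 7738.1$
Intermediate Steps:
$\left(\frac{1}{30} - 88\right)^{2} = \left(- \frac{2639}{30}\right)^{2} = \frac{6964321}{900}$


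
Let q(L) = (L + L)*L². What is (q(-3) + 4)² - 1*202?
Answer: 2298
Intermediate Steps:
q(L) = 2*L³ (q(L) = (2*L)*L² = 2*L³)
(q(-3) + 4)² - 1*202 = (2*(-3)³ + 4)² - 1*202 = (2*(-27) + 4)² - 202 = (-54 + 4)² - 202 = (-50)² - 202 = 2500 - 202 = 2298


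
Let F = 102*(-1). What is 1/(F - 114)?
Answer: -1/216 ≈ -0.0046296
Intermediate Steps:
F = -102
1/(F - 114) = 1/(-102 - 114) = 1/(-216) = -1/216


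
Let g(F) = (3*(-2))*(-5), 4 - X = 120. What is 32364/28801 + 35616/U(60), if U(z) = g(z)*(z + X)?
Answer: -2891086/144005 ≈ -20.076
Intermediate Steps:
X = -116 (X = 4 - 1*120 = 4 - 120 = -116)
g(F) = 30 (g(F) = -6*(-5) = 30)
U(z) = -3480 + 30*z (U(z) = 30*(z - 116) = 30*(-116 + z) = -3480 + 30*z)
32364/28801 + 35616/U(60) = 32364/28801 + 35616/(-3480 + 30*60) = 32364*(1/28801) + 35616/(-3480 + 1800) = 32364/28801 + 35616/(-1680) = 32364/28801 + 35616*(-1/1680) = 32364/28801 - 106/5 = -2891086/144005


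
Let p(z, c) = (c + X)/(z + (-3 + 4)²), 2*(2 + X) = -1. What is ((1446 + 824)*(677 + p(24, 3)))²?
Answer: 59046576167329/25 ≈ 2.3619e+12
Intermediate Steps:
X = -5/2 (X = -2 + (½)*(-1) = -2 - ½ = -5/2 ≈ -2.5000)
p(z, c) = (-5/2 + c)/(1 + z) (p(z, c) = (c - 5/2)/(z + (-3 + 4)²) = (-5/2 + c)/(z + 1²) = (-5/2 + c)/(z + 1) = (-5/2 + c)/(1 + z))
((1446 + 824)*(677 + p(24, 3)))² = ((1446 + 824)*(677 + (-5/2 + 3)/(1 + 24)))² = (2270*(677 + (½)/25))² = (2270*(677 + (1/25)*(½)))² = (2270*(677 + 1/50))² = (2270*(33851/50))² = (7684177/5)² = 59046576167329/25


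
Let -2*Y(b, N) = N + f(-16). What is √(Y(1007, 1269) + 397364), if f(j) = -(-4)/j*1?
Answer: √6347674/4 ≈ 629.87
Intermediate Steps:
f(j) = 4/j (f(j) = (4/j)*1 = 4/j)
Y(b, N) = ⅛ - N/2 (Y(b, N) = -(N + 4/(-16))/2 = -(N + 4*(-1/16))/2 = -(N - ¼)/2 = -(-¼ + N)/2 = ⅛ - N/2)
√(Y(1007, 1269) + 397364) = √((⅛ - ½*1269) + 397364) = √((⅛ - 1269/2) + 397364) = √(-5075/8 + 397364) = √(3173837/8) = √6347674/4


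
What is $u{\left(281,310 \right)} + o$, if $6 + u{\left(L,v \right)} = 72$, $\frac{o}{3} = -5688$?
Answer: $-16998$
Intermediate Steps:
$o = -17064$ ($o = 3 \left(-5688\right) = -17064$)
$u{\left(L,v \right)} = 66$ ($u{\left(L,v \right)} = -6 + 72 = 66$)
$u{\left(281,310 \right)} + o = 66 - 17064 = -16998$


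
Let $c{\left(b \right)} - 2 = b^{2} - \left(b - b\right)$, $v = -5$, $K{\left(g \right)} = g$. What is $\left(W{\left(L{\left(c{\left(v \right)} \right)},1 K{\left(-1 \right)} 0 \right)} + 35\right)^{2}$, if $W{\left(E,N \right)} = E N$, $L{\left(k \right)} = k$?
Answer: $1225$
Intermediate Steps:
$c{\left(b \right)} = 2 + b^{2}$ ($c{\left(b \right)} = 2 + \left(b^{2} - \left(b - b\right)\right) = 2 + \left(b^{2} - 0\right) = 2 + \left(b^{2} + 0\right) = 2 + b^{2}$)
$\left(W{\left(L{\left(c{\left(v \right)} \right)},1 K{\left(-1 \right)} 0 \right)} + 35\right)^{2} = \left(\left(2 + \left(-5\right)^{2}\right) 1 \left(-1\right) 0 + 35\right)^{2} = \left(\left(2 + 25\right) \left(\left(-1\right) 0\right) + 35\right)^{2} = \left(27 \cdot 0 + 35\right)^{2} = \left(0 + 35\right)^{2} = 35^{2} = 1225$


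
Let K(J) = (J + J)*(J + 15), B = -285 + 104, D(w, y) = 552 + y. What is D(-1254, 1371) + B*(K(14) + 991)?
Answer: -324420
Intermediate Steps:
B = -181
K(J) = 2*J*(15 + J) (K(J) = (2*J)*(15 + J) = 2*J*(15 + J))
D(-1254, 1371) + B*(K(14) + 991) = (552 + 1371) - 181*(2*14*(15 + 14) + 991) = 1923 - 181*(2*14*29 + 991) = 1923 - 181*(812 + 991) = 1923 - 181*1803 = 1923 - 326343 = -324420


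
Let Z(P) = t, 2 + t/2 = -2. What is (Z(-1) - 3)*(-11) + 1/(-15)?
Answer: 1814/15 ≈ 120.93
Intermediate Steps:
t = -8 (t = -4 + 2*(-2) = -4 - 4 = -8)
Z(P) = -8
(Z(-1) - 3)*(-11) + 1/(-15) = (-8 - 3)*(-11) + 1/(-15) = -11*(-11) - 1/15 = 121 - 1/15 = 1814/15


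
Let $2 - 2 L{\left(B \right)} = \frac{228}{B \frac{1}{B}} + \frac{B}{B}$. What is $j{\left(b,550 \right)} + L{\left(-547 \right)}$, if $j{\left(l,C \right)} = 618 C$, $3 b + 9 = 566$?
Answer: $\frac{679573}{2} \approx 3.3979 \cdot 10^{5}$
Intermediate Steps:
$b = \frac{557}{3}$ ($b = -3 + \frac{1}{3} \cdot 566 = -3 + \frac{566}{3} = \frac{557}{3} \approx 185.67$)
$L{\left(B \right)} = - \frac{227}{2}$ ($L{\left(B \right)} = 1 - \frac{\frac{228}{B \frac{1}{B}} + \frac{B}{B}}{2} = 1 - \frac{\frac{228}{1} + 1}{2} = 1 - \frac{228 \cdot 1 + 1}{2} = 1 - \frac{228 + 1}{2} = 1 - \frac{229}{2} = - \frac{227}{2}$)
$j{\left(b,550 \right)} + L{\left(-547 \right)} = 618 \cdot 550 - \frac{227}{2} = 339900 - \frac{227}{2} = \frac{679573}{2}$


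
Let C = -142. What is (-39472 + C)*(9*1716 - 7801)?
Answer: -302769802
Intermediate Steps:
(-39472 + C)*(9*1716 - 7801) = (-39472 - 142)*(9*1716 - 7801) = -39614*(15444 - 7801) = -39614*7643 = -302769802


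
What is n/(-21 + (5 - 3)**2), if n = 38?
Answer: -38/17 ≈ -2.2353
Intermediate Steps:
n/(-21 + (5 - 3)**2) = 38/(-21 + (5 - 3)**2) = 38/(-21 + 2**2) = 38/(-21 + 4) = 38/(-17) = 38*(-1/17) = -38/17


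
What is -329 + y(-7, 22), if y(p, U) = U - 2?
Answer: -309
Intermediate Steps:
y(p, U) = -2 + U
-329 + y(-7, 22) = -329 + (-2 + 22) = -329 + 20 = -309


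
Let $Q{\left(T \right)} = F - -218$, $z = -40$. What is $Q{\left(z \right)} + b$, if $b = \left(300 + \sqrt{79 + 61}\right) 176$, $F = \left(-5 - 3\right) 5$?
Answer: $52978 + 352 \sqrt{35} \approx 55060.0$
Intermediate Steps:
$F = -40$ ($F = \left(-8\right) 5 = -40$)
$Q{\left(T \right)} = 178$ ($Q{\left(T \right)} = -40 - -218 = -40 + 218 = 178$)
$b = 52800 + 352 \sqrt{35}$ ($b = \left(300 + \sqrt{140}\right) 176 = \left(300 + 2 \sqrt{35}\right) 176 = 52800 + 352 \sqrt{35} \approx 54882.0$)
$Q{\left(z \right)} + b = 178 + \left(52800 + 352 \sqrt{35}\right) = 52978 + 352 \sqrt{35}$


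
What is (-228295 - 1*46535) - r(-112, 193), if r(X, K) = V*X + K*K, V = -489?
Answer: -366847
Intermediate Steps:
r(X, K) = K² - 489*X (r(X, K) = -489*X + K*K = -489*X + K² = K² - 489*X)
(-228295 - 1*46535) - r(-112, 193) = (-228295 - 1*46535) - (193² - 489*(-112)) = (-228295 - 46535) - (37249 + 54768) = -274830 - 1*92017 = -274830 - 92017 = -366847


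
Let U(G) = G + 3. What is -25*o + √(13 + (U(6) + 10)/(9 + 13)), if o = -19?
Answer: 475 + √6710/22 ≈ 478.72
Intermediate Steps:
U(G) = 3 + G
-25*o + √(13 + (U(6) + 10)/(9 + 13)) = -25*(-19) + √(13 + ((3 + 6) + 10)/(9 + 13)) = 475 + √(13 + (9 + 10)/22) = 475 + √(13 + 19*(1/22)) = 475 + √(13 + 19/22) = 475 + √(305/22) = 475 + √6710/22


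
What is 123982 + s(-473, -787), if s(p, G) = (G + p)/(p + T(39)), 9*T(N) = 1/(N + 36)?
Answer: 19792539784/159637 ≈ 1.2398e+5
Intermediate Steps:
T(N) = 1/(9*(36 + N)) (T(N) = 1/(9*(N + 36)) = 1/(9*(36 + N)))
s(p, G) = (G + p)/(1/675 + p) (s(p, G) = (G + p)/(p + 1/(9*(36 + 39))) = (G + p)/(p + (1/9)/75) = (G + p)/(p + (1/9)*(1/75)) = (G + p)/(p + 1/675) = (G + p)/(1/675 + p))
123982 + s(-473, -787) = 123982 + 675*(-787 - 473)/(1 + 675*(-473)) = 123982 + 675*(-1260)/(1 - 319275) = 123982 + 675*(-1260)/(-319274) = 123982 + 675*(-1/319274)*(-1260) = 123982 + 425250/159637 = 19792539784/159637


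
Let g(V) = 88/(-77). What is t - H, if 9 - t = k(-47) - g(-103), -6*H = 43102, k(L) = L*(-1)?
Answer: 150035/21 ≈ 7144.5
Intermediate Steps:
k(L) = -L
g(V) = -8/7 (g(V) = 88*(-1/77) = -8/7)
H = -21551/3 (H = -1/6*43102 = -21551/3 ≈ -7183.7)
t = -274/7 (t = 9 - (-1*(-47) - 1*(-8/7)) = 9 - (47 + 8/7) = 9 - 1*337/7 = 9 - 337/7 = -274/7 ≈ -39.143)
t - H = -274/7 - 1*(-21551/3) = -274/7 + 21551/3 = 150035/21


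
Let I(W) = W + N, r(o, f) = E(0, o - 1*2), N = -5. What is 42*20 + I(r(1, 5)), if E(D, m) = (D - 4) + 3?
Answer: 834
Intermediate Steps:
E(D, m) = -1 + D (E(D, m) = (-4 + D) + 3 = -1 + D)
r(o, f) = -1 (r(o, f) = -1 + 0 = -1)
I(W) = -5 + W (I(W) = W - 5 = -5 + W)
42*20 + I(r(1, 5)) = 42*20 + (-5 - 1) = 840 - 6 = 834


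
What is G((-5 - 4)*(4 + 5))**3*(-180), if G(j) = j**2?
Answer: -50837316566580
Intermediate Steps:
G((-5 - 4)*(4 + 5))**3*(-180) = (((-5 - 4)*(4 + 5))**2)**3*(-180) = ((-9*9)**2)**3*(-180) = ((-81)**2)**3*(-180) = 6561**3*(-180) = 282429536481*(-180) = -50837316566580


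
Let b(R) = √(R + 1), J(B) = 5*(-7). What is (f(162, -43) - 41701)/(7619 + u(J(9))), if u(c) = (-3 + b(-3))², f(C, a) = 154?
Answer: -17602079/3230886 - 13849*I*√2/3230886 ≈ -5.4481 - 0.0060619*I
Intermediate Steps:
J(B) = -35
b(R) = √(1 + R)
u(c) = (-3 + I*√2)² (u(c) = (-3 + √(1 - 3))² = (-3 + √(-2))² = (-3 + I*√2)²)
(f(162, -43) - 41701)/(7619 + u(J(9))) = (154 - 41701)/(7619 + (3 - I*√2)²) = -41547/(7619 + (3 - I*√2)²)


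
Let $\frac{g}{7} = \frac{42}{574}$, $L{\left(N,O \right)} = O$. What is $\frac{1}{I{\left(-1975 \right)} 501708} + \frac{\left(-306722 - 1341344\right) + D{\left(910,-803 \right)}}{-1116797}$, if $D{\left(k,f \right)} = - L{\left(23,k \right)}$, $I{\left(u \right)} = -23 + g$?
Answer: $\frac{762774658040699}{516602122112472} \approx 1.4765$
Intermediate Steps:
$g = \frac{21}{41}$ ($g = 7 \cdot \frac{42}{574} = 7 \cdot 42 \cdot \frac{1}{574} = 7 \cdot \frac{3}{41} = \frac{21}{41} \approx 0.5122$)
$I{\left(u \right)} = - \frac{922}{41}$ ($I{\left(u \right)} = -23 + \frac{21}{41} = - \frac{922}{41}$)
$D{\left(k,f \right)} = - k$
$\frac{1}{I{\left(-1975 \right)} 501708} + \frac{\left(-306722 - 1341344\right) + D{\left(910,-803 \right)}}{-1116797} = \frac{1}{\left(- \frac{922}{41}\right) 501708} + \frac{\left(-306722 - 1341344\right) - 910}{-1116797} = \left(- \frac{41}{922}\right) \frac{1}{501708} + \left(-1648066 - 910\right) \left(- \frac{1}{1116797}\right) = - \frac{41}{462574776} - - \frac{1648976}{1116797} = - \frac{41}{462574776} + \frac{1648976}{1116797} = \frac{762774658040699}{516602122112472}$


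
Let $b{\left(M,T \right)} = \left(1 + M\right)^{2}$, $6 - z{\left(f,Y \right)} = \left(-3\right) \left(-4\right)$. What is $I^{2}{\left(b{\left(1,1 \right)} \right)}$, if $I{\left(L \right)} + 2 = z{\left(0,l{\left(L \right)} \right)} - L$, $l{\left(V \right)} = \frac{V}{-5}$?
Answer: $144$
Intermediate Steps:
$l{\left(V \right)} = - \frac{V}{5}$ ($l{\left(V \right)} = V \left(- \frac{1}{5}\right) = - \frac{V}{5}$)
$z{\left(f,Y \right)} = -6$ ($z{\left(f,Y \right)} = 6 - \left(-3\right) \left(-4\right) = 6 - 12 = -6$)
$I{\left(L \right)} = -8 - L$ ($I{\left(L \right)} = -2 - \left(6 + L\right) = -8 - L$)
$I^{2}{\left(b{\left(1,1 \right)} \right)} = \left(-8 - \left(1 + 1\right)^{2}\right)^{2} = \left(-8 - 2^{2}\right)^{2} = \left(-8 - 4\right)^{2} = \left(-12\right)^{2} = 144$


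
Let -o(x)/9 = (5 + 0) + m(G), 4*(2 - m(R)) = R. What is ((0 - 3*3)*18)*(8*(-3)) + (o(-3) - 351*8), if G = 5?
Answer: 4113/4 ≈ 1028.3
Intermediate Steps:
m(R) = 2 - R/4
o(x) = -207/4 (o(x) = -9*((5 + 0) + (2 - ¼*5)) = -9*(5 + (2 - 5/4)) = -9*(5 + ¾) = -9*23/4 = -207/4)
((0 - 3*3)*18)*(8*(-3)) + (o(-3) - 351*8) = ((0 - 3*3)*18)*(8*(-3)) + (-207/4 - 351*8) = ((0 - 9)*18)*(-24) + (-207/4 - 2808) = -9*18*(-24) - 11439/4 = -162*(-24) - 11439/4 = 3888 - 11439/4 = 4113/4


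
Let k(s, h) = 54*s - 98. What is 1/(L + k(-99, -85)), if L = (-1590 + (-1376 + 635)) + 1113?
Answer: -1/6662 ≈ -0.00015010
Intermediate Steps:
k(s, h) = -98 + 54*s
L = -1218 (L = (-1590 - 741) + 1113 = -2331 + 1113 = -1218)
1/(L + k(-99, -85)) = 1/(-1218 + (-98 + 54*(-99))) = 1/(-1218 + (-98 - 5346)) = 1/(-1218 - 5444) = 1/(-6662) = -1/6662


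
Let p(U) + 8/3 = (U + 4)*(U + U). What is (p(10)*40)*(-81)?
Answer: -898560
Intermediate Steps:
p(U) = -8/3 + 2*U*(4 + U) (p(U) = -8/3 + (U + 4)*(U + U) = -8/3 + (4 + U)*(2*U) = -8/3 + 2*U*(4 + U))
(p(10)*40)*(-81) = ((-8/3 + 2*10**2 + 8*10)*40)*(-81) = ((-8/3 + 2*100 + 80)*40)*(-81) = ((-8/3 + 200 + 80)*40)*(-81) = ((832/3)*40)*(-81) = (33280/3)*(-81) = -898560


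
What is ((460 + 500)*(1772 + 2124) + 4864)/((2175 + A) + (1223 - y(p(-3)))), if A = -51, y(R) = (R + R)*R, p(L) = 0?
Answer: 3745024/3347 ≈ 1118.9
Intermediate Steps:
y(R) = 2*R**2 (y(R) = (2*R)*R = 2*R**2)
((460 + 500)*(1772 + 2124) + 4864)/((2175 + A) + (1223 - y(p(-3)))) = ((460 + 500)*(1772 + 2124) + 4864)/((2175 - 51) + (1223 - 2*0**2)) = (960*3896 + 4864)/(2124 + (1223 - 2*0)) = (3740160 + 4864)/(2124 + (1223 - 1*0)) = 3745024/(2124 + (1223 + 0)) = 3745024/(2124 + 1223) = 3745024/3347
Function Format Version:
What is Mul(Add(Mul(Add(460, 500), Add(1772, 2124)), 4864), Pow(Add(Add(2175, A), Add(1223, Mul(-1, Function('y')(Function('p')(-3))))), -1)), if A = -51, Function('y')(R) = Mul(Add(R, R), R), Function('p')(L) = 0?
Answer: Rational(3745024, 3347) ≈ 1118.9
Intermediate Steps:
Function('y')(R) = Mul(2, Pow(R, 2)) (Function('y')(R) = Mul(Mul(2, R), R) = Mul(2, Pow(R, 2)))
Mul(Add(Mul(Add(460, 500), Add(1772, 2124)), 4864), Pow(Add(Add(2175, A), Add(1223, Mul(-1, Function('y')(Function('p')(-3))))), -1)) = Mul(Add(Mul(Add(460, 500), Add(1772, 2124)), 4864), Pow(Add(Add(2175, -51), Add(1223, Mul(-1, Mul(2, Pow(0, 2))))), -1)) = Mul(Add(Mul(960, 3896), 4864), Pow(Add(2124, Add(1223, Mul(-1, Mul(2, 0)))), -1)) = Mul(Add(3740160, 4864), Pow(Add(2124, Add(1223, Mul(-1, 0))), -1)) = Mul(3745024, Pow(Add(2124, Add(1223, 0)), -1)) = Mul(3745024, Pow(Add(2124, 1223), -1)) = Mul(3745024, Pow(3347, -1)) = Mul(3745024, Rational(1, 3347)) = Rational(3745024, 3347)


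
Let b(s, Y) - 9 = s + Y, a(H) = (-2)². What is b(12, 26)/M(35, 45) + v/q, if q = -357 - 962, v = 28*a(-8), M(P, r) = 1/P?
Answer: 2169643/1319 ≈ 1644.9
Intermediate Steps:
a(H) = 4
b(s, Y) = 9 + Y + s (b(s, Y) = 9 + (s + Y) = 9 + (Y + s) = 9 + Y + s)
v = 112 (v = 28*4 = 112)
q = -1319
b(12, 26)/M(35, 45) + v/q = (9 + 26 + 12)/(1/35) + 112/(-1319) = 47/(1/35) + 112*(-1/1319) = 47*35 - 112/1319 = 1645 - 112/1319 = 2169643/1319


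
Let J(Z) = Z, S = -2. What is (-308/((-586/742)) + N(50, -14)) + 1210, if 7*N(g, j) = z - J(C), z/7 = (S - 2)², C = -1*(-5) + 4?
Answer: 3311765/2051 ≈ 1614.7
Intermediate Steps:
C = 9 (C = 5 + 4 = 9)
z = 112 (z = 7*(-2 - 2)² = 7*(-4)² = 7*16 = 112)
N(g, j) = 103/7 (N(g, j) = (112 - 1*9)/7 = (112 - 9)/7 = (⅐)*103 = 103/7)
(-308/((-586/742)) + N(50, -14)) + 1210 = (-308/((-586/742)) + 103/7) + 1210 = (-308/((-586*1/742)) + 103/7) + 1210 = (-308/(-293/371) + 103/7) + 1210 = (-308*(-371/293) + 103/7) + 1210 = (114268/293 + 103/7) + 1210 = 830055/2051 + 1210 = 3311765/2051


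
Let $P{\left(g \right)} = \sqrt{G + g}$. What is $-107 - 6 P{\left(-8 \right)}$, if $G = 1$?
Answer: $-107 - 6 i \sqrt{7} \approx -107.0 - 15.875 i$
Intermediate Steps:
$P{\left(g \right)} = \sqrt{1 + g}$
$-107 - 6 P{\left(-8 \right)} = -107 - 6 \sqrt{1 - 8} = -107 - 6 \sqrt{-7} = -107 - 6 i \sqrt{7}$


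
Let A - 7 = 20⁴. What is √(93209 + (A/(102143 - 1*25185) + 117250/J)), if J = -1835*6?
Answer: √669113971151506314882/84730758 ≈ 305.29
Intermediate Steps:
A = 160007 (A = 7 + 20⁴ = 7 + 160000 = 160007)
J = -11010
√(93209 + (A/(102143 - 1*25185) + 117250/J)) = √(93209 + (160007/(102143 - 1*25185) + 117250/(-11010))) = √(93209 + (160007/(102143 - 25185) + 117250*(-1/11010))) = √(93209 + (160007/76958 - 11725/1101)) = √(93209 - 726164843/84730758) = √(7896943057579/84730758) = √669113971151506314882/84730758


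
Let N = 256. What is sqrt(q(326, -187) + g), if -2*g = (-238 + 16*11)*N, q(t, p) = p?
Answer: 3*sqrt(861) ≈ 88.028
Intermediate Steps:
g = 7936 (g = -(-238 + 16*11)*256/2 = -(-238 + 176)*256/2 = -(-31)*256 = -1/2*(-15872) = 7936)
sqrt(q(326, -187) + g) = sqrt(-187 + 7936) = sqrt(7749) = 3*sqrt(861)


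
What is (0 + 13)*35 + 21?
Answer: 476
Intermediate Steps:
(0 + 13)*35 + 21 = 13*35 + 21 = 455 + 21 = 476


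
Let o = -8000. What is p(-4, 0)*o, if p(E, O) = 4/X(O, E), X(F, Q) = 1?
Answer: -32000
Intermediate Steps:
p(E, O) = 4 (p(E, O) = 4/1 = 4*1 = 4)
p(-4, 0)*o = 4*(-8000) = -32000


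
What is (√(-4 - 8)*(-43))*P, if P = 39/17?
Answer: -3354*I*√3/17 ≈ -341.72*I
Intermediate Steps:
P = 39/17 (P = 39*(1/17) = 39/17 ≈ 2.2941)
(√(-4 - 8)*(-43))*P = (√(-4 - 8)*(-43))*(39/17) = (√(-12)*(-43))*(39/17) = ((2*I*√3)*(-43))*(39/17) = -86*I*√3*(39/17) = -3354*I*√3/17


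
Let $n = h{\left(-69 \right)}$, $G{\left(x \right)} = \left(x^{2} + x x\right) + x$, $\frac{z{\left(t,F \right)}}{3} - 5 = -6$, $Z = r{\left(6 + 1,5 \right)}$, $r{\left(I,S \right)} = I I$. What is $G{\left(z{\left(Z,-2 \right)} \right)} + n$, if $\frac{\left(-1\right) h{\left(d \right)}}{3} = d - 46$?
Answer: $360$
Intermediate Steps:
$r{\left(I,S \right)} = I^{2}$
$Z = 49$ ($Z = \left(6 + 1\right)^{2} = 7^{2} = 49$)
$z{\left(t,F \right)} = -3$ ($z{\left(t,F \right)} = 15 + 3 \left(-6\right) = 15 - 18 = -3$)
$G{\left(x \right)} = x + 2 x^{2}$ ($G{\left(x \right)} = \left(x^{2} + x^{2}\right) + x = 2 x^{2} + x = x + 2 x^{2}$)
$h{\left(d \right)} = 138 - 3 d$ ($h{\left(d \right)} = - 3 \left(d - 46\right) = - 3 \left(-46 + d\right) = 138 - 3 d$)
$n = 345$ ($n = 138 - -207 = 138 + 207 = 345$)
$G{\left(z{\left(Z,-2 \right)} \right)} + n = - 3 \left(1 + 2 \left(-3\right)\right) + 345 = - 3 \left(1 - 6\right) + 345 = \left(-3\right) \left(-5\right) + 345 = 15 + 345 = 360$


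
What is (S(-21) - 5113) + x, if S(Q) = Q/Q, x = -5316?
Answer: -10428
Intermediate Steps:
S(Q) = 1
(S(-21) - 5113) + x = (1 - 5113) - 5316 = -5112 - 5316 = -10428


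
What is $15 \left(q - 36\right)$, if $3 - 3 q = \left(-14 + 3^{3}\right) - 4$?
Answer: $-570$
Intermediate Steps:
$q = -2$ ($q = 1 - \frac{\left(-14 + 3^{3}\right) - 4}{3} = 1 - \frac{\left(-14 + 27\right) - 4}{3} = 1 - \frac{13 - 4}{3} = 1 - 3 = -2$)
$15 \left(q - 36\right) = 15 \left(-2 - 36\right) = 15 \left(-38\right) = -570$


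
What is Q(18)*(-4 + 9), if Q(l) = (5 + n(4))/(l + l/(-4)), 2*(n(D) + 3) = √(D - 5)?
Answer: 20/27 + 5*I/27 ≈ 0.74074 + 0.18519*I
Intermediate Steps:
n(D) = -3 + √(-5 + D)/2 (n(D) = -3 + √(D - 5)/2 = -3 + √(-5 + D)/2)
Q(l) = 4*(2 + I/2)/(3*l) (Q(l) = (5 + (-3 + √(-5 + 4)/2))/(l + l/(-4)) = (5 + (-3 + √(-1)/2))/(l + l*(-¼)) = (5 + (-3 + I/2))/(l - l/4) = (2 + I/2)/((3*l/4)) = (2 + I/2)*(4/(3*l)) = 4*(2 + I/2)/(3*l))
Q(18)*(-4 + 9) = ((⅔)*(4 + I)/18)*(-4 + 9) = ((⅔)*(1/18)*(4 + I))*5 = (4/27 + I/27)*5 = 20/27 + 5*I/27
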